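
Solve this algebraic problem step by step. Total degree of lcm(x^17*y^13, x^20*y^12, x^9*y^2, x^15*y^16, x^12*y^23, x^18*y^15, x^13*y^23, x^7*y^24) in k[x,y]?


lcm = componentwise max:
x: max(17,20,9,15,12,18,13,7)=20
y: max(13,12,2,16,23,15,23,24)=24
Total=20+24=44


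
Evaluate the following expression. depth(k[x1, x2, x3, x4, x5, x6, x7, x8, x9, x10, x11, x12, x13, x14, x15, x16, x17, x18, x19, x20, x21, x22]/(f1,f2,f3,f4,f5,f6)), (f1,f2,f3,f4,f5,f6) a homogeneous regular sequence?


depth(R)=22
depth(R/I)=22-6=16


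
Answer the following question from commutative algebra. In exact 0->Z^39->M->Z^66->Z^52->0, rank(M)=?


Alt sum=0:
(-1)^0*39 + (-1)^1*? + (-1)^2*66 + (-1)^3*52=0
rank(M)=53


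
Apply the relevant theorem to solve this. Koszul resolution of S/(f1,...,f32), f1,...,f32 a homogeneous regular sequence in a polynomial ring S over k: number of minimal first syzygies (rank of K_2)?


Regular sequence => Koszul complex is the minimal free resolution.
Syz_1 minimally generated by Koszul relations f_i*e_j - f_j*e_i (i<j): mu(Syz_1) = beta_2 = C(m,2) = m(m-1)/2
m=32
32*31/2 = 496


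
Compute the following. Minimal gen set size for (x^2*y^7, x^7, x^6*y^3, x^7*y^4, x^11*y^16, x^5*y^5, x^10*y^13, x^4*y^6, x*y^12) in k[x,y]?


Remove redundant (divisible by others).
x^7*y^4 redundant.
x^10*y^13 redundant.
x^11*y^16 redundant.
Min: x^7, x^6*y^3, x^5*y^5, x^4*y^6, x^2*y^7, x*y^12
Count=6


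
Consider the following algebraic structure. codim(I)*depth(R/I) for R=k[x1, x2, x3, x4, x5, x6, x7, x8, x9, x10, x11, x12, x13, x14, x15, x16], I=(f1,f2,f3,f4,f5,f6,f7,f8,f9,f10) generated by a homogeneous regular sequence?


codim=10, depth=dim(R/I)=16-10=6
Product=10*6=60


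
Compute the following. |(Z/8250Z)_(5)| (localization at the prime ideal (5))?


5-primary part: 8250=5^3*66
Size=5^3=125


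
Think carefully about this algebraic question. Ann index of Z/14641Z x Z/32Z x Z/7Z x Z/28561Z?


Exponent = lcm of the cyclic orders; pairwise coprime => product.
11^4*2^5*7^1*13^4=14641*32*7*28561=93668198624


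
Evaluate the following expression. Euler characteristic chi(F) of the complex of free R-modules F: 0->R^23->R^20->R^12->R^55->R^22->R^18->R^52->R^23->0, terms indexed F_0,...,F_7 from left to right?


chi = sum (-1)^i * rank:
(-1)^0*23=23
(-1)^1*20=-20
(-1)^2*12=12
(-1)^3*55=-55
(-1)^4*22=22
(-1)^5*18=-18
(-1)^6*52=52
(-1)^7*23=-23
chi=-7


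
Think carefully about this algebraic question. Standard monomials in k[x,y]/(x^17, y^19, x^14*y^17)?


k[x,y]/I, I = (x^17, y^19, x^14*y^17)
Rect: 17x19=323. Corner: (17-14)x(19-17)=6.
dim = 323-6 = 317


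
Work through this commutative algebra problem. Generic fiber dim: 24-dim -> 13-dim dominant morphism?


dim(fiber)=dim(X)-dim(Y)=24-13=11


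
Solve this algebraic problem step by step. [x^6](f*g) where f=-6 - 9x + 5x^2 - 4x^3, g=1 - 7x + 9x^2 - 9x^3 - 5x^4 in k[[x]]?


[x^6] = sum a_i*b_j, i+j=6
  5*-5=-25
  -4*-9=36
Sum=11


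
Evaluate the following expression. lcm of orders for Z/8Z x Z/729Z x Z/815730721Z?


Exponent = lcm of the cyclic orders; pairwise coprime => product.
2^3*3^6*13^8=8*729*815730721=4757341564872


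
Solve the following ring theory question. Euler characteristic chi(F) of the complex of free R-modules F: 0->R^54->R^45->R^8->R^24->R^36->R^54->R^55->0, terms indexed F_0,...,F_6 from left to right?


chi = sum (-1)^i * rank:
(-1)^0*54=54
(-1)^1*45=-45
(-1)^2*8=8
(-1)^3*24=-24
(-1)^4*36=36
(-1)^5*54=-54
(-1)^6*55=55
chi=30


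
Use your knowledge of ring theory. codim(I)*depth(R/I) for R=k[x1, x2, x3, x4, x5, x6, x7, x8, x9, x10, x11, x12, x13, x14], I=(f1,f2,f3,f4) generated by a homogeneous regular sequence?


codim=4, depth=dim(R/I)=14-4=10
Product=4*10=40


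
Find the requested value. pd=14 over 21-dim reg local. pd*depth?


pd+depth=21
depth=21-14=7
pd*depth=14*7=98


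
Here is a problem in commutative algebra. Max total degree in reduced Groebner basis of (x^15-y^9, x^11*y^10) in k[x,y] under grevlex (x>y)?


LT(f1)=x^15, LT(f2)=x^11y^10, lcm=x^15y^10
S(f1,f2) = y^10*f1 - x^4*f2 = -y^19
Reduced GB = {f1, f2, y^19}; degrees 15, 21, 19
Max = 21


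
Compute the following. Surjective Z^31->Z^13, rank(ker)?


rank(ker) = 31-13 = 18


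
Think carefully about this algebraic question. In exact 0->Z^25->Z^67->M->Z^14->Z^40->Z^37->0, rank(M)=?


Alt sum=0:
(-1)^0*25 + (-1)^1*67 + (-1)^2*? + (-1)^3*14 + (-1)^4*40 + (-1)^5*37=0
rank(M)=53


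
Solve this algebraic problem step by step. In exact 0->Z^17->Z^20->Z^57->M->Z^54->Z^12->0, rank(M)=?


Alt sum=0:
(-1)^0*17 + (-1)^1*20 + (-1)^2*57 + (-1)^3*? + (-1)^4*54 + (-1)^5*12=0
rank(M)=96


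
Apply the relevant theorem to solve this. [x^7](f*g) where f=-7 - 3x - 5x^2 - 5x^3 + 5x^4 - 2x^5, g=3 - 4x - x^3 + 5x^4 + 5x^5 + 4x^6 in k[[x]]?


[x^7] = sum a_i*b_j, i+j=7
  -3*4=-12
  -5*5=-25
  -5*5=-25
  5*-1=-5
Sum=-67


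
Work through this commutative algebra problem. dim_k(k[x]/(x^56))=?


Basis: 1,x,...,x^55
dim=56


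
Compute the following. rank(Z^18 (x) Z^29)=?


rank(M(x)N) = rank(M)*rank(N)
18*29 = 522


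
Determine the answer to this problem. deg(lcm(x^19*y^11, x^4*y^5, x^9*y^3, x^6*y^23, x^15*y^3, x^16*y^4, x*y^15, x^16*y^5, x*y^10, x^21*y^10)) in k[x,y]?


lcm = componentwise max:
x: max(19,4,9,6,15,16,1,16,1,21)=21
y: max(11,5,3,23,3,4,15,5,10,10)=23
Total=21+23=44


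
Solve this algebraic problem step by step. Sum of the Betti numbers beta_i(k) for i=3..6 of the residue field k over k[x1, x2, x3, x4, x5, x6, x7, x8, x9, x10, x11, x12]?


Koszul resolution: beta_i(k)=C(n,i), n=12
C(12,3)=220, C(12,4)=495, C(12,5)=792, C(12,6)=924
Sum=2431


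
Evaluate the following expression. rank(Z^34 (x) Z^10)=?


rank(M(x)N) = rank(M)*rank(N)
34*10 = 340


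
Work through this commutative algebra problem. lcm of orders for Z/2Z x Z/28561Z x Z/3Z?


Exponent = lcm of the cyclic orders; pairwise coprime => product.
2^1*13^4*3^1=2*28561*3=171366


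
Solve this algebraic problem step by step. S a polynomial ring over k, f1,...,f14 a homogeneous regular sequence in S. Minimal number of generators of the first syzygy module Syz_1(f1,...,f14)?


Regular sequence => Koszul complex is the minimal free resolution.
Syz_1 minimally generated by Koszul relations f_i*e_j - f_j*e_i (i<j): mu(Syz_1) = beta_2 = C(m,2) = m(m-1)/2
m=14
14*13/2 = 91


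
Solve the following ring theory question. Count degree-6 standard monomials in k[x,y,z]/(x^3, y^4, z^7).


Need i<3, j<4, k<7 with i+j+k=6.
For each i, j ranges over max(0,6-i-6)..min(3,6-i):
  i=0: j in [0,3] -> 4
  i=1: j in [0,3] -> 4
  i=2: j in [0,3] -> 4
H(6) = 4+4+4 = 12


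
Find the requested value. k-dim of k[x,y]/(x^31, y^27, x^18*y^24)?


k[x,y]/I, I = (x^31, y^27, x^18*y^24)
Rect: 31x27=837. Corner: (31-18)x(27-24)=39.
dim = 837-39 = 798


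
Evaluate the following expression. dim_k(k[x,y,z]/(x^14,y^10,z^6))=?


Basis: x^iy^jz^k, i<14,j<10,k<6
14*10*6=840


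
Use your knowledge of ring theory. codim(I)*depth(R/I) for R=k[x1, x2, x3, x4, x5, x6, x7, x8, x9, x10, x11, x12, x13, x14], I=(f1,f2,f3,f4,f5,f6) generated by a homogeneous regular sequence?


codim=6, depth=dim(R/I)=14-6=8
Product=6*8=48


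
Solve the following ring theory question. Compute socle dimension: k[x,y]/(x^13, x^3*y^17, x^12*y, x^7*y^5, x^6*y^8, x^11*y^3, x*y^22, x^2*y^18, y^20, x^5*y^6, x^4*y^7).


Socle = ann(m) = span of standard monomials u with x*u, y*u in I (staircase corners).
Redundant generators: x*y^22, x^6*y^8
Minimal generators: x^13, x^12*y, x^11*y^3, x^7*y^5, x^5*y^6, x^4*y^7, x^3*y^17, x^2*y^18, y^20
Corners: xy^19, x^2y^17, x^3y^16, x^4y^6, x^6y^5, x^10y^4, x^11y^2, x^12
Socle dim=8


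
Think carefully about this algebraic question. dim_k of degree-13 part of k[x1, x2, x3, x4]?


C(d+n-1,n-1)=C(16,3)=560


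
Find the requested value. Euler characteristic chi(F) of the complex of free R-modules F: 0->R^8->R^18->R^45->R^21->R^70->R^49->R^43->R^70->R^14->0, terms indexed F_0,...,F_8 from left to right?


chi = sum (-1)^i * rank:
(-1)^0*8=8
(-1)^1*18=-18
(-1)^2*45=45
(-1)^3*21=-21
(-1)^4*70=70
(-1)^5*49=-49
(-1)^6*43=43
(-1)^7*70=-70
(-1)^8*14=14
chi=22


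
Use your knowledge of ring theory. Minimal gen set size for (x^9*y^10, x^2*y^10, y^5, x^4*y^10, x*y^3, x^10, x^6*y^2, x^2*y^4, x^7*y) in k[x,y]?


Remove redundant (divisible by others).
x^2*y^10 redundant.
x^4*y^10 redundant.
x^9*y^10 redundant.
x^2*y^4 redundant.
Min: x^10, x^7*y, x^6*y^2, x*y^3, y^5
Count=5


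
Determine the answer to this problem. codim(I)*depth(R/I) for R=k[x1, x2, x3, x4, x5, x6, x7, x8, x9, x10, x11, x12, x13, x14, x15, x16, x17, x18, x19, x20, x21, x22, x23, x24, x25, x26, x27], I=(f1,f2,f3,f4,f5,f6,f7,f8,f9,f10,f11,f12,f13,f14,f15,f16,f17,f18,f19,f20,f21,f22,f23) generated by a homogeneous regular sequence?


codim=23, depth=dim(R/I)=27-23=4
Product=23*4=92


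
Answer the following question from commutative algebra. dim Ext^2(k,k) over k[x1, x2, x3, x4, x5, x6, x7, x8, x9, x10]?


C(n,i)=C(10,2)=45


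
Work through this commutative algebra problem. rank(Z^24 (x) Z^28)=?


rank(M(x)N) = rank(M)*rank(N)
24*28 = 672


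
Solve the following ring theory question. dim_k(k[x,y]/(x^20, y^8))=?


Basis: x^i*y^j, i<20, j<8
20*8=160


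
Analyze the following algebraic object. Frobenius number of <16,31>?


gcd(16,31)=1 => F=ab-a-b=16*31-16-31=496-47=449


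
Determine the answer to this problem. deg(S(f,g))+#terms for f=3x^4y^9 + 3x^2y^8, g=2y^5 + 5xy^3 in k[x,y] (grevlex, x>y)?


LT(f)=3x^4y^9, LT(g)=2y^5
lcm(LM)=x^4y^9
S(f,g) (scaled by 6 to clear denominators) = 2*f - 3x^4y^4*g = -15x^5y^7 + 6x^2y^8
2 terms, deg 12.
12+2=14


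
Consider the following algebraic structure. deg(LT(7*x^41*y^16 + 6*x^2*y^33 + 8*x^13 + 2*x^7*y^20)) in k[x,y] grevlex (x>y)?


LT: 7*x^41*y^16
deg_x=41, deg_y=16
Total=41+16=57


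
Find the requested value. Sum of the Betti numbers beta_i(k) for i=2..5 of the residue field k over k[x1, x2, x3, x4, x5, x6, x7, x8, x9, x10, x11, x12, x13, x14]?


Koszul resolution: beta_i(k)=C(n,i), n=14
C(14,2)=91, C(14,3)=364, C(14,4)=1001, C(14,5)=2002
Sum=3458


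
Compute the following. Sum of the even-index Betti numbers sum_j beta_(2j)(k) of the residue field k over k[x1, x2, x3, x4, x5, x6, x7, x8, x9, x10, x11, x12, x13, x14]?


Koszul resolution: beta_i(k)=C(n,i), n=14
sum_even C(14,i) = 2^(n-1) = 2^13 = 8192


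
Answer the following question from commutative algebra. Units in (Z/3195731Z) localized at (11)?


Local ring = Z/1331Z.
phi(1331) = 11^2*(11-1) = 1210


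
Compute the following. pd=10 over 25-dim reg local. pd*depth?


pd+depth=25
depth=25-10=15
pd*depth=10*15=150


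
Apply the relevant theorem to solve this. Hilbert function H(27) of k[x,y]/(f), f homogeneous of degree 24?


H(t)=d for t>=d-1.
d=24, t=27
H(27)=24


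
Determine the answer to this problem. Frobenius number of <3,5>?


gcd(3,5)=1 => F=ab-a-b=3*5-3-5=15-8=7


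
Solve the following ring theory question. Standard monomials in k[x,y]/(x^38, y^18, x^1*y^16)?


k[x,y]/I, I = (x^38, y^18, x^1*y^16)
Rect: 38x18=684. Corner: (38-1)x(18-16)=74.
dim = 684-74 = 610


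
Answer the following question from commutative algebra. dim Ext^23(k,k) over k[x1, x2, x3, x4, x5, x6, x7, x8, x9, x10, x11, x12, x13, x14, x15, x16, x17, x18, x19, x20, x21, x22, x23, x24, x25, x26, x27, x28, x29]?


C(n,i)=C(29,23)=475020


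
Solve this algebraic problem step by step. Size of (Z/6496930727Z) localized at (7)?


7-primary part: 6496930727=7^10*23
Size=7^10=282475249


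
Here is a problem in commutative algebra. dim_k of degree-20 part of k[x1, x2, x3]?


C(d+n-1,n-1)=C(22,2)=231


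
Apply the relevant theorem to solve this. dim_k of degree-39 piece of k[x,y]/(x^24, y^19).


k[x,y], I = (x^24, y^19), d = 39
Need i < 24 and d-i < 19.
Range: 21 <= i <= 23.
H(39) = 3


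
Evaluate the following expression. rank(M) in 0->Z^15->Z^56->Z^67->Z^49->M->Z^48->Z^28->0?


Alt sum=0:
(-1)^0*15 + (-1)^1*56 + (-1)^2*67 + (-1)^3*49 + (-1)^4*? + (-1)^5*48 + (-1)^6*28=0
rank(M)=43


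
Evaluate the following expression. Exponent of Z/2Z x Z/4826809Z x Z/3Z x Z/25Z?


Exponent = lcm of the cyclic orders; pairwise coprime => product.
2^1*13^6*3^1*5^2=2*4826809*3*25=724021350


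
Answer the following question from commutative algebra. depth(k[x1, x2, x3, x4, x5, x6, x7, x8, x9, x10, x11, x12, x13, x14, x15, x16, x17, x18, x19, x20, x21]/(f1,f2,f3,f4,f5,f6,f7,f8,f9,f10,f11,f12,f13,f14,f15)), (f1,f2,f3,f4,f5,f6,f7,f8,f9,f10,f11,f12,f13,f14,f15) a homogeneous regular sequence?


depth(R)=21
depth(R/I)=21-15=6


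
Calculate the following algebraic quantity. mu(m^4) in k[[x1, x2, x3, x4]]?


C(n+d-1,d)=C(7,4)=35


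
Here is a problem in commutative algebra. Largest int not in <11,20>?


gcd(11,20)=1 => F=ab-a-b=11*20-11-20=220-31=189


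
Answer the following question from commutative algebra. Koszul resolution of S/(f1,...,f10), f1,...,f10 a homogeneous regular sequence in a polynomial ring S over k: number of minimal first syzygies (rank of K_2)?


Regular sequence => Koszul complex is the minimal free resolution.
Syz_1 minimally generated by Koszul relations f_i*e_j - f_j*e_i (i<j): mu(Syz_1) = beta_2 = C(m,2) = m(m-1)/2
m=10
10*9/2 = 45


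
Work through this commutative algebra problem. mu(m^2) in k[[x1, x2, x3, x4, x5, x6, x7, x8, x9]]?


C(n+d-1,d)=C(10,2)=45


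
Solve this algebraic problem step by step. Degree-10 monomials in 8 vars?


C(d+n-1,n-1)=C(17,7)=19448


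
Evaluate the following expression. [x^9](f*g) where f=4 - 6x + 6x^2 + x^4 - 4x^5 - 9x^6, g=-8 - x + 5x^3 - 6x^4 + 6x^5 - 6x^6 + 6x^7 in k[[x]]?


[x^9] = sum a_i*b_j, i+j=9
  6*6=36
  1*6=6
  -4*-6=24
  -9*5=-45
Sum=21


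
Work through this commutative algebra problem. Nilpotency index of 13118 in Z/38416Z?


13118^k mod 38416:
k=1: 13118
k=2: 16660
k=3: 35672
k=4: 0
First zero at k = 4


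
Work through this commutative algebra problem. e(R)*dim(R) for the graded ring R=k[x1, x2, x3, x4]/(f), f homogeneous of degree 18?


e(R)=deg(f)=18, dim(R)=4-1=3
e*dim=18*3=54


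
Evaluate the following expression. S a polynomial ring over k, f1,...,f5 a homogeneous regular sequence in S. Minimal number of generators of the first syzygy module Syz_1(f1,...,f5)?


Regular sequence => Koszul complex is the minimal free resolution.
Syz_1 minimally generated by Koszul relations f_i*e_j - f_j*e_i (i<j): mu(Syz_1) = beta_2 = C(m,2) = m(m-1)/2
m=5
5*4/2 = 10


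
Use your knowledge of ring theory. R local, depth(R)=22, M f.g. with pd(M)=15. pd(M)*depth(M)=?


pd+depth=22
depth=22-15=7
pd*depth=15*7=105


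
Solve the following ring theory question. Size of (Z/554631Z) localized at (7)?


7-primary part: 554631=7^5*33
Size=7^5=16807


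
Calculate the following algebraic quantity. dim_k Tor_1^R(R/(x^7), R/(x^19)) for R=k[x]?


Tor_1(R/I,R/J)=(I cap J)/IJ=(x^19)/(x^26)
dim=26-19=min(7,19)=7


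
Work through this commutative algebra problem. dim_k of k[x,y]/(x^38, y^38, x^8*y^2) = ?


k[x,y]/I, I = (x^38, y^38, x^8*y^2)
Rect: 38x38=1444. Corner: (38-8)x(38-2)=1080.
dim = 1444-1080 = 364


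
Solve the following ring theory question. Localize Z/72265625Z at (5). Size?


5-primary part: 72265625=5^9*37
Size=5^9=1953125


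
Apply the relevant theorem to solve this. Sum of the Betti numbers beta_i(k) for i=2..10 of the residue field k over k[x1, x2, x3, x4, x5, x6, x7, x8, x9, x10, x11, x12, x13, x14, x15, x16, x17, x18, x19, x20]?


Koszul resolution: beta_i(k)=C(n,i), n=20
C(20,2)=190, C(20,3)=1140, C(20,4)=4845, C(20,5)=15504, C(20,6)=38760, C(20,7)=77520, C(20,8)=125970, C(20,9)=167960, C(20,10)=184756
Sum=616645


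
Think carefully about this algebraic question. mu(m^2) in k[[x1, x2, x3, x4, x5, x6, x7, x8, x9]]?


C(n+d-1,d)=C(10,2)=45


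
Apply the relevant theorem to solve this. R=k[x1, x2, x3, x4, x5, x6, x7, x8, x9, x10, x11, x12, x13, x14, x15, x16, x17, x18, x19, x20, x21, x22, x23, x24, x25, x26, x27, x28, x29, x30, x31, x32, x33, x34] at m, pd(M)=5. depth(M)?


pd+depth=depth(R)=34
depth=34-5=29


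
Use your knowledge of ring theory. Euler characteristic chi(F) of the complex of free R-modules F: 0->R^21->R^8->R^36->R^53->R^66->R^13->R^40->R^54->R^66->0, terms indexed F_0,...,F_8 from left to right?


chi = sum (-1)^i * rank:
(-1)^0*21=21
(-1)^1*8=-8
(-1)^2*36=36
(-1)^3*53=-53
(-1)^4*66=66
(-1)^5*13=-13
(-1)^6*40=40
(-1)^7*54=-54
(-1)^8*66=66
chi=101


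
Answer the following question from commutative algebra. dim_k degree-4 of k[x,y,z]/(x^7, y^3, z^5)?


Need i<7, j<3, k<5 with i+j+k=4.
For each i, j ranges over max(0,4-i-4)..min(2,4-i):
  i=0: j in [0,2] -> 3
  i=1: j in [0,2] -> 3
  i=2: j in [0,2] -> 3
  i=3: j in [0,1] -> 2
  i=4: j in [0,0] -> 1
H(4) = 3+3+3+2+1 = 12


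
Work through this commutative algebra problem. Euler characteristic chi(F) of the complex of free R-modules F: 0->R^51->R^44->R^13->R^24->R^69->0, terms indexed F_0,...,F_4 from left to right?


chi = sum (-1)^i * rank:
(-1)^0*51=51
(-1)^1*44=-44
(-1)^2*13=13
(-1)^3*24=-24
(-1)^4*69=69
chi=65


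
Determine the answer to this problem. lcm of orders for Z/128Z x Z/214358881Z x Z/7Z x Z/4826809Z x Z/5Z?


Exponent = lcm of the cyclic orders; pairwise coprime => product.
2^7*11^8*7^1*13^6*5^1=128*214358881*7*4826809*5=4635318804662465920


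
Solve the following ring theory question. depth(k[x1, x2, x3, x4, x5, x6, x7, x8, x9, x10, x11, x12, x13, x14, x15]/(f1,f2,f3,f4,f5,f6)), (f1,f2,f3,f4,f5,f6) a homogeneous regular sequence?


depth(R)=15
depth(R/I)=15-6=9


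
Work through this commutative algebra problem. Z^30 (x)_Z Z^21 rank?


rank(M(x)N) = rank(M)*rank(N)
30*21 = 630


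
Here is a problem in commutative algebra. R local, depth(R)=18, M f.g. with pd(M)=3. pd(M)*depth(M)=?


pd+depth=18
depth=18-3=15
pd*depth=3*15=45


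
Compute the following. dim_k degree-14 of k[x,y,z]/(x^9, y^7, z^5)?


Need i<9, j<7, k<5 with i+j+k=14.
For each i, j ranges over max(0,14-i-4)..min(6,14-i):
  i=0: j in [10,6] -> 0
  i=1: j in [9,6] -> 0
  i=2: j in [8,6] -> 0
  i=3: j in [7,6] -> 0
  i=4: j in [6,6] -> 1
  i=5: j in [5,6] -> 2
  i=6: j in [4,6] -> 3
  i=7: j in [3,6] -> 4
  i=8: j in [2,6] -> 5
H(14) = 0+0+0+0+1+2+3+4+5 = 15


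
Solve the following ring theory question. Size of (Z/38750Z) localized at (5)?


5-primary part: 38750=5^4*62
Size=5^4=625


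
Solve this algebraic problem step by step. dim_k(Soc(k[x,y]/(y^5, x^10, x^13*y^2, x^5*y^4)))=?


Socle = ann(m) = span of standard monomials u with x*u, y*u in I (staircase corners).
Redundant generators: x^13*y^2
Minimal generators: x^10, x^5*y^4, y^5
Corners: x^4y^4, x^9y^3
Socle dim=2


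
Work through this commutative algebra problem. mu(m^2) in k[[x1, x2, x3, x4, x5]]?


C(n+d-1,d)=C(6,2)=15


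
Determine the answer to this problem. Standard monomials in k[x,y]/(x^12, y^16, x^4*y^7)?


k[x,y]/I, I = (x^12, y^16, x^4*y^7)
Rect: 12x16=192. Corner: (12-4)x(16-7)=72.
dim = 192-72 = 120


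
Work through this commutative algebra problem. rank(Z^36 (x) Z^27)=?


rank(M(x)N) = rank(M)*rank(N)
36*27 = 972


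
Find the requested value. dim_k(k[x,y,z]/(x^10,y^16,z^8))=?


Basis: x^iy^jz^k, i<10,j<16,k<8
10*16*8=1280


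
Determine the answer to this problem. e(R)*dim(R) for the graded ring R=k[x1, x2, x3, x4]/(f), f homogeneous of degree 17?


e(R)=deg(f)=17, dim(R)=4-1=3
e*dim=17*3=51


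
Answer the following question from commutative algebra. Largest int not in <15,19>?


gcd(15,19)=1 => F=ab-a-b=15*19-15-19=285-34=251


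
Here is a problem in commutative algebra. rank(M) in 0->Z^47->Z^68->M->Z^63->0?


Alt sum=0:
(-1)^0*47 + (-1)^1*68 + (-1)^2*? + (-1)^3*63=0
rank(M)=84


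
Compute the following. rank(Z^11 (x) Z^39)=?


rank(M(x)N) = rank(M)*rank(N)
11*39 = 429


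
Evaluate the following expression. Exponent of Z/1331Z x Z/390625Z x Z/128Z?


Exponent = lcm of the cyclic orders; pairwise coprime => product.
11^3*5^8*2^7=1331*390625*128=66550000000


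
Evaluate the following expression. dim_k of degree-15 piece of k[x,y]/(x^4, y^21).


k[x,y], I = (x^4, y^21), d = 15
Need i < 4 and d-i < 21.
Range: 0 <= i <= 3.
H(15) = 4


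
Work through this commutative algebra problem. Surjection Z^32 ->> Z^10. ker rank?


rank(ker) = 32-10 = 22


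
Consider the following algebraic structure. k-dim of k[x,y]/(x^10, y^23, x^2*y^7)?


k[x,y]/I, I = (x^10, y^23, x^2*y^7)
Rect: 10x23=230. Corner: (10-2)x(23-7)=128.
dim = 230-128 = 102


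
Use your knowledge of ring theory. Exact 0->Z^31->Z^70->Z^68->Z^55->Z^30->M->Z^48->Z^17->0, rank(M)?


Alt sum=0:
(-1)^0*31 + (-1)^1*70 + (-1)^2*68 + (-1)^3*55 + (-1)^4*30 + (-1)^5*? + (-1)^6*48 + (-1)^7*17=0
rank(M)=35


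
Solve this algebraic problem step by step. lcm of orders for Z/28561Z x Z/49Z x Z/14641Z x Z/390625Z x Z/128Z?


Exponent = lcm of the cyclic orders; pairwise coprime => product.
13^4*7^2*11^4*5^8*2^7=28561*49*14641*390625*128=1024495922450000000


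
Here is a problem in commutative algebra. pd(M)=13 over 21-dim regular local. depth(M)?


pd+depth=depth(R)=21
depth=21-13=8


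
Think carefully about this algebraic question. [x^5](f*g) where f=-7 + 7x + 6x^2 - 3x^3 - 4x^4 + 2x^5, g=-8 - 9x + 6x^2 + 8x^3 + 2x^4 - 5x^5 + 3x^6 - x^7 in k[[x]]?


[x^5] = sum a_i*b_j, i+j=5
  -7*-5=35
  7*2=14
  6*8=48
  -3*6=-18
  -4*-9=36
  2*-8=-16
Sum=99


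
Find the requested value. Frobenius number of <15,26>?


gcd(15,26)=1 => F=ab-a-b=15*26-15-26=390-41=349


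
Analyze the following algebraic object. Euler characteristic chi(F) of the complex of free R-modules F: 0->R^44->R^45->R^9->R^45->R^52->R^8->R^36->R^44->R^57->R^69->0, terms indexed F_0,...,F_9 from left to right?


chi = sum (-1)^i * rank:
(-1)^0*44=44
(-1)^1*45=-45
(-1)^2*9=9
(-1)^3*45=-45
(-1)^4*52=52
(-1)^5*8=-8
(-1)^6*36=36
(-1)^7*44=-44
(-1)^8*57=57
(-1)^9*69=-69
chi=-13


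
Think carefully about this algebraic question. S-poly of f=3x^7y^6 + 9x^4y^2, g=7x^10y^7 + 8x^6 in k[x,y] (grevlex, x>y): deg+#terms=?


LT(f)=3x^7y^6, LT(g)=7x^10y^7
lcm(LM)=x^10y^7
S(f,g) (scaled by 21 to clear denominators) = 7x^3y*f - 3*g = 63x^7y^3 - 24x^6
2 terms, deg 10.
10+2=12


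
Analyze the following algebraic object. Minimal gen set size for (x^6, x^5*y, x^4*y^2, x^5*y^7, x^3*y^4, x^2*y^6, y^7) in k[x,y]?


Remove redundant (divisible by others).
x^5*y^7 redundant.
Min: x^6, x^5*y, x^4*y^2, x^3*y^4, x^2*y^6, y^7
Count=6


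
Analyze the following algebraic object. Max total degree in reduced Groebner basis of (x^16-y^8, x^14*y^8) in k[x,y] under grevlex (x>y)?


LT(f1)=x^16, LT(f2)=x^14y^8, lcm=x^16y^8
S(f1,f2) = y^8*f1 - x^2*f2 = -y^16
Reduced GB = {f1, f2, y^16}; degrees 16, 22, 16
Max = 22


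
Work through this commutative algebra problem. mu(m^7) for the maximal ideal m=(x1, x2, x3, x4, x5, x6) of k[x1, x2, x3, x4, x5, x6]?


Graded Nakayama: mu(m^d) = dim_k (m^d/m^(d+1)) = #degree-7 monomials in 6 vars
C(n+d-1,d)=C(12,7)=792


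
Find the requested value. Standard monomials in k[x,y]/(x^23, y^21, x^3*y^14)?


k[x,y]/I, I = (x^23, y^21, x^3*y^14)
Rect: 23x21=483. Corner: (23-3)x(21-14)=140.
dim = 483-140 = 343


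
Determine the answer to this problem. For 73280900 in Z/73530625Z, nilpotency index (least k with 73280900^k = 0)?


73280900^k mod 73530625:
k=1: 73280900
k=2: 8605625
k=3: 39873750
k=4: 45018750
k=5: 10504375
k=6: 0
First zero at k = 6


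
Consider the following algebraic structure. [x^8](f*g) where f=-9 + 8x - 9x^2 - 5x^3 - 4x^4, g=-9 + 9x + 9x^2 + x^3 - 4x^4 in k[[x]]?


[x^8] = sum a_i*b_j, i+j=8
  -4*-4=16
Sum=16


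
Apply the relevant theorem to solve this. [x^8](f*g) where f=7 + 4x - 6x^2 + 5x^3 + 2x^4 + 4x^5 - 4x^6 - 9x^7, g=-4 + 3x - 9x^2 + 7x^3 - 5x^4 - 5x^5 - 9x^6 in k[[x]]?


[x^8] = sum a_i*b_j, i+j=8
  -6*-9=54
  5*-5=-25
  2*-5=-10
  4*7=28
  -4*-9=36
  -9*3=-27
Sum=56


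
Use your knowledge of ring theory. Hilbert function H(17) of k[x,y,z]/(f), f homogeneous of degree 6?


C(19,2)-C(13,2)=171-78=93


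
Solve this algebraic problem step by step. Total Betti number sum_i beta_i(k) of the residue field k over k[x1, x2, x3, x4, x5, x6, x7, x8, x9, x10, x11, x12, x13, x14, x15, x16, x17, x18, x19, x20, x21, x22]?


Koszul resolution: beta_i(k)=C(n,i), n=22
sum_i C(22,i) = 2^22 = 4194304


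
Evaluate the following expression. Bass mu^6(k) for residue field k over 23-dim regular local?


C(n,i)=C(23,6)=100947


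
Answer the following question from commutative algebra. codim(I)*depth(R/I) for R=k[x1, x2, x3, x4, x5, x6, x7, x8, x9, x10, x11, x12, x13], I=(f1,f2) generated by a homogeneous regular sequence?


codim=2, depth=dim(R/I)=13-2=11
Product=2*11=22


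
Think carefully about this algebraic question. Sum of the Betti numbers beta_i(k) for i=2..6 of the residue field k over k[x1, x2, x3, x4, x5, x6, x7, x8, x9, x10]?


Koszul resolution: beta_i(k)=C(n,i), n=10
C(10,2)=45, C(10,3)=120, C(10,4)=210, C(10,5)=252, C(10,6)=210
Sum=837


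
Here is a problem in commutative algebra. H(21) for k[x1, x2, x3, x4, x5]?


C(d+n-1,n-1)=C(25,4)=12650


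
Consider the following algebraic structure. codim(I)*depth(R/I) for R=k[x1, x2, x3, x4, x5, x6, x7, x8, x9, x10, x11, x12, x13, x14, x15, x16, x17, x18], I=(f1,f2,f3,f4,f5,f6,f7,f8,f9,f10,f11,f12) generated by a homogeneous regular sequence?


codim=12, depth=dim(R/I)=18-12=6
Product=12*6=72


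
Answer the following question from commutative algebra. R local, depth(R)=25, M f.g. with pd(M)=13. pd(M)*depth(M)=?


pd+depth=25
depth=25-13=12
pd*depth=13*12=156


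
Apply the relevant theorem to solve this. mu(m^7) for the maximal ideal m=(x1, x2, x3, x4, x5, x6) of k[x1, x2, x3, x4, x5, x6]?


Graded Nakayama: mu(m^d) = dim_k (m^d/m^(d+1)) = #degree-7 monomials in 6 vars
C(n+d-1,d)=C(12,7)=792


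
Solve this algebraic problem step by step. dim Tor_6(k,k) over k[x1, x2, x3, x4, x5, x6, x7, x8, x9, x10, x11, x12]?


Koszul: C(n,i)=C(12,6)=924


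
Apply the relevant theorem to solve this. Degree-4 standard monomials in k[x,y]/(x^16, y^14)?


k[x,y], I = (x^16, y^14), d = 4
Need i < 16 and d-i < 14.
Range: 0 <= i <= 4.
H(4) = 5


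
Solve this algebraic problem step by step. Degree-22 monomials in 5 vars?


C(d+n-1,n-1)=C(26,4)=14950


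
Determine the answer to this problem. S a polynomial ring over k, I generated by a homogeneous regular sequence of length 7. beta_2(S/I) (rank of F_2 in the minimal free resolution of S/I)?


Regular sequence => Koszul complex is the minimal free resolution.
Syz_1 minimally generated by Koszul relations f_i*e_j - f_j*e_i (i<j): mu(Syz_1) = beta_2 = C(m,2) = m(m-1)/2
m=7
7*6/2 = 21


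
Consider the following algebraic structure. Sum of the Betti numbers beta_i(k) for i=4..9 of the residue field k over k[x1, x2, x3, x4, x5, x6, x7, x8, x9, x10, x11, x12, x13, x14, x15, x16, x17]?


Koszul resolution: beta_i(k)=C(n,i), n=17
C(17,4)=2380, C(17,5)=6188, C(17,6)=12376, C(17,7)=19448, C(17,8)=24310, C(17,9)=24310
Sum=89012


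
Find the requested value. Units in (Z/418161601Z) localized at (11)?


Local ring = Z/14641Z.
phi(14641) = 11^3*(11-1) = 13310


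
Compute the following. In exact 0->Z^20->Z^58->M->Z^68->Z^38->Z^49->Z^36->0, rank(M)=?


Alt sum=0:
(-1)^0*20 + (-1)^1*58 + (-1)^2*? + (-1)^3*68 + (-1)^4*38 + (-1)^5*49 + (-1)^6*36=0
rank(M)=81


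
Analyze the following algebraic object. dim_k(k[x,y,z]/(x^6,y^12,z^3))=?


Basis: x^iy^jz^k, i<6,j<12,k<3
6*12*3=216


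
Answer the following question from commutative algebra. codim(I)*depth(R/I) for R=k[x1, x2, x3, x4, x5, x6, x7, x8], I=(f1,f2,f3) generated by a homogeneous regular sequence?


codim=3, depth=dim(R/I)=8-3=5
Product=3*5=15


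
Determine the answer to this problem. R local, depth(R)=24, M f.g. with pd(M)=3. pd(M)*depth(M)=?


pd+depth=24
depth=24-3=21
pd*depth=3*21=63


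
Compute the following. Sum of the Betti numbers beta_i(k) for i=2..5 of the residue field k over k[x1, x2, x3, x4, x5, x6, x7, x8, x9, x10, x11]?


Koszul resolution: beta_i(k)=C(n,i), n=11
C(11,2)=55, C(11,3)=165, C(11,4)=330, C(11,5)=462
Sum=1012


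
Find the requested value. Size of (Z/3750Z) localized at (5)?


5-primary part: 3750=5^4*6
Size=5^4=625


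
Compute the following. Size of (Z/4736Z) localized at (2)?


2-primary part: 4736=2^7*37
Size=2^7=128


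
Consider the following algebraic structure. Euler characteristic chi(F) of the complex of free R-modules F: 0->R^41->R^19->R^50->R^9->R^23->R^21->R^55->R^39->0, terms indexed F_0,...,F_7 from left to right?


chi = sum (-1)^i * rank:
(-1)^0*41=41
(-1)^1*19=-19
(-1)^2*50=50
(-1)^3*9=-9
(-1)^4*23=23
(-1)^5*21=-21
(-1)^6*55=55
(-1)^7*39=-39
chi=81


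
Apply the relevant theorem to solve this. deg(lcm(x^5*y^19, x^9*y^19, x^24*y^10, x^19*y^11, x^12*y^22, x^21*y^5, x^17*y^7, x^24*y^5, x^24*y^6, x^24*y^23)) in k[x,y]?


lcm = componentwise max:
x: max(5,9,24,19,12,21,17,24,24,24)=24
y: max(19,19,10,11,22,5,7,5,6,23)=23
Total=24+23=47


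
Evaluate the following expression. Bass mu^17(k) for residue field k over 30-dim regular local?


C(n,i)=C(30,17)=119759850


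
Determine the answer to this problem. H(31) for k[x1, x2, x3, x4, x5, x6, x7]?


C(d+n-1,n-1)=C(37,6)=2324784


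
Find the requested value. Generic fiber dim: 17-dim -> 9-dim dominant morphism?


dim(fiber)=dim(X)-dim(Y)=17-9=8


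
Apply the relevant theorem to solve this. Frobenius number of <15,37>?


gcd(15,37)=1 => F=ab-a-b=15*37-15-37=555-52=503


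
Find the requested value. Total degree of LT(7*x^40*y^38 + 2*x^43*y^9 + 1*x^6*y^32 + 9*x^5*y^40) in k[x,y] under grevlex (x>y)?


LT: 7*x^40*y^38
deg_x=40, deg_y=38
Total=40+38=78


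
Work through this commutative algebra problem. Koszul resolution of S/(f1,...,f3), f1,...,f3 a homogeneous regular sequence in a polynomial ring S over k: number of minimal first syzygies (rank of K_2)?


Regular sequence => Koszul complex is the minimal free resolution.
Syz_1 minimally generated by Koszul relations f_i*e_j - f_j*e_i (i<j): mu(Syz_1) = beta_2 = C(m,2) = m(m-1)/2
m=3
3*2/2 = 3


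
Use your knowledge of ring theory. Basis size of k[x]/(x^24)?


Basis: 1,x,...,x^23
dim=24


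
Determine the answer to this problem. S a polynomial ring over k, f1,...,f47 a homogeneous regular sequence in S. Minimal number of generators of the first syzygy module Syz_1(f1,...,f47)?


Regular sequence => Koszul complex is the minimal free resolution.
Syz_1 minimally generated by Koszul relations f_i*e_j - f_j*e_i (i<j): mu(Syz_1) = beta_2 = C(m,2) = m(m-1)/2
m=47
47*46/2 = 1081


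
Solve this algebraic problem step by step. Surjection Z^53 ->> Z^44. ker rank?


rank(ker) = 53-44 = 9


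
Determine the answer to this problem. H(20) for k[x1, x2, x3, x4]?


C(d+n-1,n-1)=C(23,3)=1771


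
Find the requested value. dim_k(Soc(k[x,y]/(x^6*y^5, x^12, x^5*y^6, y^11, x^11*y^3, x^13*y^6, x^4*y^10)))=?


Socle = ann(m) = span of standard monomials u with x*u, y*u in I (staircase corners).
Redundant generators: x^13*y^6
Minimal generators: x^12, x^11*y^3, x^6*y^5, x^5*y^6, x^4*y^10, y^11
Corners: x^3y^10, x^4y^9, x^5y^5, x^10y^4, x^11y^2
Socle dim=5


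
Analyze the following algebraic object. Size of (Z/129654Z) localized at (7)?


7-primary part: 129654=7^4*54
Size=7^4=2401


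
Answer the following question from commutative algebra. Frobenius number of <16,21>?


gcd(16,21)=1 => F=ab-a-b=16*21-16-21=336-37=299


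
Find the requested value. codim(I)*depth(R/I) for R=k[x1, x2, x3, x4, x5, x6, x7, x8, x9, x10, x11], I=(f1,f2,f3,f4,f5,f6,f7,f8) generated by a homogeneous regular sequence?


codim=8, depth=dim(R/I)=11-8=3
Product=8*3=24


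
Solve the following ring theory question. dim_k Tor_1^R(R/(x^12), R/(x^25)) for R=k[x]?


Tor_1(R/I,R/J)=(I cap J)/IJ=(x^25)/(x^37)
dim=37-25=min(12,25)=12


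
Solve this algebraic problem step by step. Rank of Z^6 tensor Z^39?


rank(M(x)N) = rank(M)*rank(N)
6*39 = 234


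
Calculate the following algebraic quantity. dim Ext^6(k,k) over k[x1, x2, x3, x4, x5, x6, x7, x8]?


C(n,i)=C(8,6)=28


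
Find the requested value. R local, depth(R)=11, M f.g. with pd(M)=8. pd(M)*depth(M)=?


pd+depth=11
depth=11-8=3
pd*depth=8*3=24


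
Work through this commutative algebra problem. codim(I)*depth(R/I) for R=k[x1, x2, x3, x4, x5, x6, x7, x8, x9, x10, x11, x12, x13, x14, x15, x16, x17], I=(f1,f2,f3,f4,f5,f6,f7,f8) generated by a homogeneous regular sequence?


codim=8, depth=dim(R/I)=17-8=9
Product=8*9=72


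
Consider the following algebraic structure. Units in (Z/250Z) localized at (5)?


Local ring = Z/125Z.
phi(125) = 5^2*(5-1) = 100


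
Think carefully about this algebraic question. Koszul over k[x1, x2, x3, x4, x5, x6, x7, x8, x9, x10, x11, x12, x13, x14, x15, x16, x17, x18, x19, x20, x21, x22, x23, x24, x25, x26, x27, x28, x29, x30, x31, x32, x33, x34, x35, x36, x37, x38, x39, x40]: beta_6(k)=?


C(n,i)=C(40,6)=3838380


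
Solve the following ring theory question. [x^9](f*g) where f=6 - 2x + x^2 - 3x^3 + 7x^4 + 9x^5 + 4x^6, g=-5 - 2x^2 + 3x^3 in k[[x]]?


[x^9] = sum a_i*b_j, i+j=9
  4*3=12
Sum=12


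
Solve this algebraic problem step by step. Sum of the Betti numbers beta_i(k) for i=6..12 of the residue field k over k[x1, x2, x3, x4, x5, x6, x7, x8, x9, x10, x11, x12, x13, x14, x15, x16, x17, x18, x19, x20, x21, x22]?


Koszul resolution: beta_i(k)=C(n,i), n=22
C(22,6)=74613, C(22,7)=170544, C(22,8)=319770, C(22,9)=497420, C(22,10)=646646, C(22,11)=705432, C(22,12)=646646
Sum=3061071


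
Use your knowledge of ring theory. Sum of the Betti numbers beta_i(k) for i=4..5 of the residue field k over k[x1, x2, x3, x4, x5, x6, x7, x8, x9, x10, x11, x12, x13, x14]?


Koszul resolution: beta_i(k)=C(n,i), n=14
C(14,4)=1001, C(14,5)=2002
Sum=3003


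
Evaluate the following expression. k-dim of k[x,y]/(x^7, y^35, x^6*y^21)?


k[x,y]/I, I = (x^7, y^35, x^6*y^21)
Rect: 7x35=245. Corner: (7-6)x(35-21)=14.
dim = 245-14 = 231


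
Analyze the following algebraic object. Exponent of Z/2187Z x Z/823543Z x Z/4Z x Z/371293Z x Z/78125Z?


Exponent = lcm of the cyclic orders; pairwise coprime => product.
3^7*7^7*2^2*13^5*5^7=2187*823543*4*371293*78125=208978614891722812500


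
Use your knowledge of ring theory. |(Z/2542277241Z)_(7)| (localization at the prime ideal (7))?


7-primary part: 2542277241=7^10*9
Size=7^10=282475249


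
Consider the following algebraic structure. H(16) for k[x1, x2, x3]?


C(d+n-1,n-1)=C(18,2)=153


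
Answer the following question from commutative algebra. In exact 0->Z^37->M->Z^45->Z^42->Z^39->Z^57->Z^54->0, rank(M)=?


Alt sum=0:
(-1)^0*37 + (-1)^1*? + (-1)^2*45 + (-1)^3*42 + (-1)^4*39 + (-1)^5*57 + (-1)^6*54=0
rank(M)=76


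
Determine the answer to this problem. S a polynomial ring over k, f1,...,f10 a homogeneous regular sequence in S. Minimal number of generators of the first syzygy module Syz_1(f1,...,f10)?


Regular sequence => Koszul complex is the minimal free resolution.
Syz_1 minimally generated by Koszul relations f_i*e_j - f_j*e_i (i<j): mu(Syz_1) = beta_2 = C(m,2) = m(m-1)/2
m=10
10*9/2 = 45


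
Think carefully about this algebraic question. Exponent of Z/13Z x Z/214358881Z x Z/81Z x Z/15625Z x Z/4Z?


Exponent = lcm of the cyclic orders; pairwise coprime => product.
13^1*11^8*3^4*5^6*2^2=13*214358881*81*15625*4=14107493855812500


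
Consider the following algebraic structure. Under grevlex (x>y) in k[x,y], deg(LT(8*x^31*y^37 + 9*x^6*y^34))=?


LT: 8*x^31*y^37
deg_x=31, deg_y=37
Total=31+37=68


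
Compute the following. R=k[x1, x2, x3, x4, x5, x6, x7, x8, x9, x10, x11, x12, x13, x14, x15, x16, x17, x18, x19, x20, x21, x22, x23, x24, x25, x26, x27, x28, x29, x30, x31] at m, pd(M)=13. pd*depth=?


pd+depth=31
depth=31-13=18
pd*depth=13*18=234


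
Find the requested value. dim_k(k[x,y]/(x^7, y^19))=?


Basis: x^i*y^j, i<7, j<19
7*19=133


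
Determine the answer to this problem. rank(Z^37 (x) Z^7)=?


rank(M(x)N) = rank(M)*rank(N)
37*7 = 259


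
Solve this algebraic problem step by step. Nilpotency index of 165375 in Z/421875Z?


165375^k mod 421875:
k=1: 165375
k=2: 0
First zero at k = 2


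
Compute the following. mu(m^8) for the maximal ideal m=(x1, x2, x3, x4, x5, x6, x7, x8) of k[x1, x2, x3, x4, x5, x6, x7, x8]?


Graded Nakayama: mu(m^d) = dim_k (m^d/m^(d+1)) = #degree-8 monomials in 8 vars
C(n+d-1,d)=C(15,8)=6435


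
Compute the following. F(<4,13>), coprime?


gcd(4,13)=1 => F=ab-a-b=4*13-4-13=52-17=35


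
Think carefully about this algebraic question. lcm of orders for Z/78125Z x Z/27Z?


Exponent = lcm of the cyclic orders; pairwise coprime => product.
5^7*3^3=78125*27=2109375


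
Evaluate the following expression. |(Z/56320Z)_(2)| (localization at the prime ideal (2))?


2-primary part: 56320=2^10*55
Size=2^10=1024


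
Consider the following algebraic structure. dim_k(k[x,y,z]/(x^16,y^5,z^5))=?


Basis: x^iy^jz^k, i<16,j<5,k<5
16*5*5=400


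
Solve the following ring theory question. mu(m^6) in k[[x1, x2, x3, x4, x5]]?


C(n+d-1,d)=C(10,6)=210


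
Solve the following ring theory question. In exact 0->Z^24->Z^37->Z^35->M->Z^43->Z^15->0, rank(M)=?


Alt sum=0:
(-1)^0*24 + (-1)^1*37 + (-1)^2*35 + (-1)^3*? + (-1)^4*43 + (-1)^5*15=0
rank(M)=50


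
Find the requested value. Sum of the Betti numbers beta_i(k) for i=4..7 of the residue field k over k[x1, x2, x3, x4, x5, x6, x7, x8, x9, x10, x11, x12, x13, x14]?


Koszul resolution: beta_i(k)=C(n,i), n=14
C(14,4)=1001, C(14,5)=2002, C(14,6)=3003, C(14,7)=3432
Sum=9438


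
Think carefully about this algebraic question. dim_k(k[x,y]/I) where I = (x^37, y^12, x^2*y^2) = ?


k[x,y]/I, I = (x^37, y^12, x^2*y^2)
Rect: 37x12=444. Corner: (37-2)x(12-2)=350.
dim = 444-350 = 94


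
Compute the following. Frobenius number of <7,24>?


gcd(7,24)=1 => F=ab-a-b=7*24-7-24=168-31=137


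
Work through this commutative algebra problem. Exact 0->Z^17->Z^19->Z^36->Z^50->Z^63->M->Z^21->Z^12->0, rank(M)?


Alt sum=0:
(-1)^0*17 + (-1)^1*19 + (-1)^2*36 + (-1)^3*50 + (-1)^4*63 + (-1)^5*? + (-1)^6*21 + (-1)^7*12=0
rank(M)=56


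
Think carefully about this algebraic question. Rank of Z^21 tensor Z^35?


rank(M(x)N) = rank(M)*rank(N)
21*35 = 735


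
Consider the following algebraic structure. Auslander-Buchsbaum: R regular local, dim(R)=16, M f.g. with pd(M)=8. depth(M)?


pd+depth=depth(R)=16
depth=16-8=8


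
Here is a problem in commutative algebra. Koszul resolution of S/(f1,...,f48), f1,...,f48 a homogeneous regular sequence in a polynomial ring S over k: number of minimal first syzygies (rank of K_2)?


Regular sequence => Koszul complex is the minimal free resolution.
Syz_1 minimally generated by Koszul relations f_i*e_j - f_j*e_i (i<j): mu(Syz_1) = beta_2 = C(m,2) = m(m-1)/2
m=48
48*47/2 = 1128


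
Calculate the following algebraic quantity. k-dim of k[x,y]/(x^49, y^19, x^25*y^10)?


k[x,y]/I, I = (x^49, y^19, x^25*y^10)
Rect: 49x19=931. Corner: (49-25)x(19-10)=216.
dim = 931-216 = 715


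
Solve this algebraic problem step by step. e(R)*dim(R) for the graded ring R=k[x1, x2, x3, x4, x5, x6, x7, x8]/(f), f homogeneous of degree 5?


e(R)=deg(f)=5, dim(R)=8-1=7
e*dim=5*7=35


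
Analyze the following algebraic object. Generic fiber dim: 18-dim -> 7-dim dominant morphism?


dim(fiber)=dim(X)-dim(Y)=18-7=11
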